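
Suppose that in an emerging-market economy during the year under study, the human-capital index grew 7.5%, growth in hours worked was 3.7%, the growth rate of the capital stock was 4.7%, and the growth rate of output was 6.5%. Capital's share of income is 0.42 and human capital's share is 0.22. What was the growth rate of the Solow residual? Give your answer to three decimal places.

1.544%

Labor's share = 1 − 0.42 − 0.22 = 0.36.
The capital stock: 0.42 × 4.7 = 1.974 pp.
The human-capital index: 0.22 × 7.5 = 1.65 pp.
Hours worked: 0.36 × 3.7 = 1.332 pp.
TFP growth = 6.5 − 4.956 = 1.544%.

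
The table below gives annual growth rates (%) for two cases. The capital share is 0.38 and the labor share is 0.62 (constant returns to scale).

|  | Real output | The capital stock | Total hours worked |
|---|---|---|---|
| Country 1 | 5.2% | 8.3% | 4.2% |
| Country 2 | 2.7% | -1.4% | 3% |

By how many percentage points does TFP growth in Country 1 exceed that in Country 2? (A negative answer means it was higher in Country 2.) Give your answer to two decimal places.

-1.93 percentage points

Labor's share = 1 − 0.38 = 0.62.
Country 1: TFP = 5.2 − 3.154 − 2.604 = -0.558%.
Country 2: TFP = 2.7 + 0.532 − 1.86 = 1.372%.
Difference = -0.558 − (1.372) = -1.93 pp.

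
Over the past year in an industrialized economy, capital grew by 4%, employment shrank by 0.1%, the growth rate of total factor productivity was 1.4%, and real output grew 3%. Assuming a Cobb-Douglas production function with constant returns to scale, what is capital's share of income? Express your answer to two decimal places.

gY = gA + α·gK + (1−α)·gL, so gY − gA − gL = α(gK − gL).
3 − 1.4 + 0.1 = α × (4 − (-0.1)).
1.7 = 4.1 α, so α = 0.4146.

0.41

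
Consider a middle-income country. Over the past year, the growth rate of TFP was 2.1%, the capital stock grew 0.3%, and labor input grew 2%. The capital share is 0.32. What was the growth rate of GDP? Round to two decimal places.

Labor's share = 1 − 0.32 = 0.68.
The capital stock: 0.32 × 0.3 = 0.096 pp.
Labor input: 0.68 × 2 = 1.36 pp.
Output growth = 2.1 + 1.456 = 3.556%.

3.56%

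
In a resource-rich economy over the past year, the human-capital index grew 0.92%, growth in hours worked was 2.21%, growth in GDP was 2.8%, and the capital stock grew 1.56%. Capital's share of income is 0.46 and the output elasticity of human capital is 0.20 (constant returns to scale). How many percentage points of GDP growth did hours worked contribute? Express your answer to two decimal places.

0.75 pp

Labor's share = 1 − 0.46 − 0.2 = 0.34.
Contribution = share × growth = 0.34 × 2.21 = 0.7514 pp.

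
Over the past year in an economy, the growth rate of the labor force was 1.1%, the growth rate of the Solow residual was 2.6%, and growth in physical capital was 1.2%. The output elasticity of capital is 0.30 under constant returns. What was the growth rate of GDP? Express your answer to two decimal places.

GDP growth was 3.73%.

Labor's share = 1 − 0.3 = 0.7.
Physical capital: 0.3 × 1.2 = 0.36 pp.
The labor force: 0.7 × 1.1 = 0.77 pp.
Output growth = 2.6 + 1.13 = 3.73%.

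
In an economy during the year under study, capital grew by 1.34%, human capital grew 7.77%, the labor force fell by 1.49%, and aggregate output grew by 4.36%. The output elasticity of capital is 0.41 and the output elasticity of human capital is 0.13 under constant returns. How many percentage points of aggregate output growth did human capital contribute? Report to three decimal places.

1.010 percentage points

Contribution = share × growth = 0.13 × 7.77 = 1.0101 pp.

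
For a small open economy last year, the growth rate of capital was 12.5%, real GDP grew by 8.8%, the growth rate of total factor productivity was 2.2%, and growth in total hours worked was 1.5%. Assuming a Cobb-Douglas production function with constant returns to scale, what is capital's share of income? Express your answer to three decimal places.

gY = gA + α·gK + (1−α)·gL, so gY − gA − gL = α(gK − gL).
8.8 − 2.2 − 1.5 = α × (12.5 − 1.5).
5.1 = 11 α, so α = 0.46364.

α = 0.464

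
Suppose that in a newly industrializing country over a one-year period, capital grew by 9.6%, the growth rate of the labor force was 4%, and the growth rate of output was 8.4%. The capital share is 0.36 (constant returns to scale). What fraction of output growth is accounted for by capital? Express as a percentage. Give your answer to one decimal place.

41.1%

Capital contributed 0.36 × 9.6 = 3.456 pp.
Share of growth = 3.456 / 8.4 × 100 = 41.143%.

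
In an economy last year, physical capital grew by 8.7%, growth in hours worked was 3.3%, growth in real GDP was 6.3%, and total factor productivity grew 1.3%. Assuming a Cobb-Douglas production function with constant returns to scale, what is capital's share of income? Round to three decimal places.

Capital's share of income is 0.315.

gY = gA + α·gK + (1−α)·gL, so gY − gA − gL = α(gK − gL).
6.3 − 1.3 − 3.3 = α × (8.7 − 3.3).
1.7 = 5.4 α, so α = 0.31481.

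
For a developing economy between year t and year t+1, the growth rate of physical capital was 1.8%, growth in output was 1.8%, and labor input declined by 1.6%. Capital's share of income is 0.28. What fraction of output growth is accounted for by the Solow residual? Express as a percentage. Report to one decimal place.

136.0%

Labor's share = 1 − 0.28 = 0.72.
Physical capital: 0.28 × 1.8 = 0.504 pp.
Labor input: 0.72 × (-1.6) = -1.152 pp.
TFP growth = 1.8 + 0.648 = 2.448%.
TFP share of growth = 2.448 / 1.8 × 100 = 136%.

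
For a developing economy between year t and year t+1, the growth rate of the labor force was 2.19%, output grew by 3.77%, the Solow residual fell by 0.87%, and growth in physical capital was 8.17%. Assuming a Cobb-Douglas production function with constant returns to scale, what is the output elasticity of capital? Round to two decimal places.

gY = gA + α·gK + (1−α)·gL, so gY − gA − gL = α(gK − gL).
3.77 + 0.87 − 2.19 = α × (8.17 − 2.19).
2.45 = 5.98 α, so α = 0.4097.

0.41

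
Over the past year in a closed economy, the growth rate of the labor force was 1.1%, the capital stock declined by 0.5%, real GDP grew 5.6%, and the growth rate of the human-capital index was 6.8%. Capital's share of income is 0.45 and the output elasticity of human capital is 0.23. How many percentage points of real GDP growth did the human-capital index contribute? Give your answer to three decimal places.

Contribution = share × growth = 0.23 × 6.8 = 1.564 pp.

1.564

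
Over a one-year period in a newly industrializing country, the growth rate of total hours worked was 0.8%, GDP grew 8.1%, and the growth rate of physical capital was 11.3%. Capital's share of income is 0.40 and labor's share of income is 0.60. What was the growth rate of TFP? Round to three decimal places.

Labor's share = 1 − 0.4 = 0.6.
Physical capital: 0.4 × 11.3 = 4.52 pp.
Total hours worked: 0.6 × 0.8 = 0.48 pp.
TFP growth = 8.1 − 5 = 3.1%.

3.100%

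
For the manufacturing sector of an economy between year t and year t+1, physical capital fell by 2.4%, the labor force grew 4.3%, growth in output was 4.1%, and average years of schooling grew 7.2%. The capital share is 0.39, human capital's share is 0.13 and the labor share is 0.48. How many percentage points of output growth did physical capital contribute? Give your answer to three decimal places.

-0.936 pp

Contribution = share × growth = 0.39 × (-2.4) = -0.936 pp.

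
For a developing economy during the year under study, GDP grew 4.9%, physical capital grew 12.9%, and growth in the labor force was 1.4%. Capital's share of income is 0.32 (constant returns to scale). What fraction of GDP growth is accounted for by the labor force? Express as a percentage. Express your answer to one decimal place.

Labor's share = 1 − 0.32 = 0.68.
The labor force contributed 0.68 × 1.4 = 0.952 pp.
Share of growth = 0.952 / 4.9 × 100 = 19.429%.

19.4%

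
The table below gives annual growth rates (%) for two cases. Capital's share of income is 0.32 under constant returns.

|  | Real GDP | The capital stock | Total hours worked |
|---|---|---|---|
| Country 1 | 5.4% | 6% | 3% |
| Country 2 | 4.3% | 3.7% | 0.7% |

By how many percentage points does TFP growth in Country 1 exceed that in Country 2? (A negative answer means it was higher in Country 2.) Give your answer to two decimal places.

Labor's share = 1 − 0.32 = 0.68.
Country 1: TFP = 5.4 − 1.92 − 2.04 = 1.44%.
Country 2: TFP = 4.3 − 1.184 − 0.476 = 2.64%.
Difference = 1.44 − (2.64) = -1.2 pp.

-1.20 percentage points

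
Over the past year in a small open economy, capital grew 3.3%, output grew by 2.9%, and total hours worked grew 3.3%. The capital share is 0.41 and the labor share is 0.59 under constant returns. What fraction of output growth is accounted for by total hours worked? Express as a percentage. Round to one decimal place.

Labor's share = 1 − 0.41 = 0.59.
Total hours worked contributed 0.59 × 3.3 = 1.947 pp.
Share of growth = 1.947 / 2.9 × 100 = 67.138%.

67.1%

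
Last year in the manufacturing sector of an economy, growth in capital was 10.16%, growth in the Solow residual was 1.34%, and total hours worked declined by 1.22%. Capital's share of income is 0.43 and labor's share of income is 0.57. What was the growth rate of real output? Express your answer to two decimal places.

Labor's share = 1 − 0.43 = 0.57.
Capital: 0.43 × 10.16 = 4.3688 pp.
Total hours worked: 0.57 × (-1.22) = -0.6954 pp.
Output growth = 1.34 + 3.6734 = 5.0134%.

Real output grew 5.01%.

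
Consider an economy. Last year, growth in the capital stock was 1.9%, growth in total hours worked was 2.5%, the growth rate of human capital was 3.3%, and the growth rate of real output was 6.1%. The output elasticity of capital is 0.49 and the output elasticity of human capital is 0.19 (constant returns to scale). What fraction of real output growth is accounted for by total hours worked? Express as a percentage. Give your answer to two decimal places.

Total hours worked accounted for 13.11% of growth.

Labor's share = 1 − 0.49 − 0.19 = 0.32.
Total hours worked contributed 0.32 × 2.5 = 0.8 pp.
Share of growth = 0.8 / 6.1 × 100 = 13.1148%.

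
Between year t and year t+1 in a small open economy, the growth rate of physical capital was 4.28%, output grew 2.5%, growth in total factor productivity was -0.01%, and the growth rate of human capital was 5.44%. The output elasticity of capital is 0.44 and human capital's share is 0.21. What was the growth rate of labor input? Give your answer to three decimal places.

Labor's share = 1 − 0.44 − 0.21 = 0.35.
gY = gA + 0.44×4.28 + 0.21×5.44 + 0.35×g.
0.35×g = 2.5 + 0.01 − 3.0256 = -0.5156.
g = -0.5156 / 0.35 = -1.47314%.

-1.473%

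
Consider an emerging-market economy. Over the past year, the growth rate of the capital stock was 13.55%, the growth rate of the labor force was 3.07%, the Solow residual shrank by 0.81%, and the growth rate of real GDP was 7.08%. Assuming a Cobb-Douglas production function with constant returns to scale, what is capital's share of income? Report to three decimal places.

gY = gA + α·gK + (1−α)·gL, so gY − gA − gL = α(gK − gL).
7.08 + 0.81 − 3.07 = α × (13.55 − 3.07).
4.82 = 10.48 α, so α = 0.45992.

0.460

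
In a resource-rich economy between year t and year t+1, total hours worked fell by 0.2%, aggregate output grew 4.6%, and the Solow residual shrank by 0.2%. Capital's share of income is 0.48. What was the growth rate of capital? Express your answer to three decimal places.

Labor's share = 1 − 0.48 = 0.52.
gY = gA + 0.52×(-0.2) + 0.48×g.
0.48×g = 4.6 + 0.2 + 0.104 = 4.904.
g = 4.904 / 0.48 = 10.21667%.

10.217%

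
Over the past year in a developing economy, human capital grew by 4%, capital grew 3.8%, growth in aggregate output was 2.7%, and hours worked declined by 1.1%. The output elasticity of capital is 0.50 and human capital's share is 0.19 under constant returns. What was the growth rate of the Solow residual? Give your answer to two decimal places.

The Solow residual growth was 0.38%.

Labor's share = 1 − 0.5 − 0.19 = 0.31.
Capital: 0.5 × 3.8 = 1.9 pp.
Human capital: 0.19 × 4 = 0.76 pp.
Hours worked: 0.31 × (-1.1) = -0.341 pp.
TFP growth = 2.7 − 2.319 = 0.381%.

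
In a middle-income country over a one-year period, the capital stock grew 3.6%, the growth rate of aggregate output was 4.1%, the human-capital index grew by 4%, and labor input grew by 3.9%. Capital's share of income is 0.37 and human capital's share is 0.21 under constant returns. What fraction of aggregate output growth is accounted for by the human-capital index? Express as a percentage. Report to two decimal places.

20.49%

The human-capital index contributed 0.21 × 4 = 0.84 pp.
Share of growth = 0.84 / 4.1 × 100 = 20.4878%.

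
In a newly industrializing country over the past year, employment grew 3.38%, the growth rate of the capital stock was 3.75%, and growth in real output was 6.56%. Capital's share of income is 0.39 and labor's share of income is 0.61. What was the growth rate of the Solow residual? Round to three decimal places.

The Solow residual grew 3.036%.

Labor's share = 1 − 0.39 = 0.61.
The capital stock: 0.39 × 3.75 = 1.4625 pp.
Employment: 0.61 × 3.38 = 2.0618 pp.
TFP growth = 6.56 − 3.5243 = 3.0357%.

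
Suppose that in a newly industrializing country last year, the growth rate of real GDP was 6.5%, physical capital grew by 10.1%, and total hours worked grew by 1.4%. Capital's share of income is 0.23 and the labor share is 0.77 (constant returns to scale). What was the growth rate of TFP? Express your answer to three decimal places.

Labor's share = 1 − 0.23 = 0.77.
Physical capital: 0.23 × 10.1 = 2.323 pp.
Total hours worked: 0.77 × 1.4 = 1.078 pp.
TFP growth = 6.5 − 3.401 = 3.099%.

3.099%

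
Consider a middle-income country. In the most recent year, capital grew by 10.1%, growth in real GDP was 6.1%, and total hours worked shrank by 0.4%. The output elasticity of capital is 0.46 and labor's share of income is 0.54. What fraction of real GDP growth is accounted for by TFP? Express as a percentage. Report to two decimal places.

Labor's share = 1 − 0.46 = 0.54.
Capital: 0.46 × 10.1 = 4.646 pp.
Total hours worked: 0.54 × (-0.4) = -0.216 pp.
TFP growth = 6.1 − 4.43 = 1.67%.
TFP share of growth = 1.67 / 6.1 × 100 = 27.377%.

TFP accounted for 27.38% of growth.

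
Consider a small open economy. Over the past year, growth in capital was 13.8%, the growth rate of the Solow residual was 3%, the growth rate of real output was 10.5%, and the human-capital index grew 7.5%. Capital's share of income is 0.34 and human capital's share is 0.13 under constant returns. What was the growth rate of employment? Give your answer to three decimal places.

Labor's share = 1 − 0.34 − 0.13 = 0.53.
gY = gA + 0.34×13.8 + 0.13×7.5 + 0.53×g.
0.53×g = 10.5 − 3 − 5.667 = 1.833.
g = 1.833 / 0.53 = 3.45849%.

Employment grew 3.458%.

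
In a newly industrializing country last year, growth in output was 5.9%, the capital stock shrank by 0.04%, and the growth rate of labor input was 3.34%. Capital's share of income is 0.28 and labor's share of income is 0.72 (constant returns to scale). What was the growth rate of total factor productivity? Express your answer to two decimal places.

Labor's share = 1 − 0.28 = 0.72.
The capital stock: 0.28 × (-0.04) = -0.0112 pp.
Labor input: 0.72 × 3.34 = 2.4048 pp.
TFP growth = 5.9 − 2.3936 = 3.5064%.

Total factor productivity grew 3.51%.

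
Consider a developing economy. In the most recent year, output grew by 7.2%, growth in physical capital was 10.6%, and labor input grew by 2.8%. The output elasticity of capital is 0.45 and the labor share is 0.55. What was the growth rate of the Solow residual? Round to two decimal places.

The Solow residual growth was 0.89%.

Labor's share = 1 − 0.45 = 0.55.
Physical capital: 0.45 × 10.6 = 4.77 pp.
Labor input: 0.55 × 2.8 = 1.54 pp.
TFP growth = 7.2 − 6.31 = 0.89%.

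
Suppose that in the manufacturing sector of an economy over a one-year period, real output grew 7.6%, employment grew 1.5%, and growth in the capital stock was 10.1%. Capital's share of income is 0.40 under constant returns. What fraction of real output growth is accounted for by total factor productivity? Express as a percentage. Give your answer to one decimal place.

Labor's share = 1 − 0.4 = 0.6.
The capital stock: 0.4 × 10.1 = 4.04 pp.
Employment: 0.6 × 1.5 = 0.9 pp.
TFP growth = 7.6 − 4.94 = 2.66%.
TFP share of growth = 2.66 / 7.6 × 100 = 35%.

35.0%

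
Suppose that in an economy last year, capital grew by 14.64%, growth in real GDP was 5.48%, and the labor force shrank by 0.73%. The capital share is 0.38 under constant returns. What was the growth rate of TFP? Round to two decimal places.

TFP grew 0.37%.

Labor's share = 1 − 0.38 = 0.62.
Capital: 0.38 × 14.64 = 5.5632 pp.
The labor force: 0.62 × (-0.73) = -0.4526 pp.
TFP growth = 5.48 − 5.1106 = 0.3694%.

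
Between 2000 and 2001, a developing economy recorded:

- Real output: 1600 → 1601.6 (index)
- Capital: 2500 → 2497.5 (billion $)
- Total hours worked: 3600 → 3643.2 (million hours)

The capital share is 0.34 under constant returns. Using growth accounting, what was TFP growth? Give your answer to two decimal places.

Real output growth = (1601.6 − 1600) / 1600 = 0.1%.
Capital growth = (2497.5 − 2500) / 2500 = -0.1%.
Total hours worked growth = (3643.2 − 3600) / 3600 = 1.2%.
Labor's share = 1 − 0.34 = 0.66.
Capital: 0.34 × (-0.1) = -0.034 pp.
Total hours worked: 0.66 × 1.2 = 0.792 pp.
TFP growth = 0.1 − 0.758 = -0.658%.

-0.66%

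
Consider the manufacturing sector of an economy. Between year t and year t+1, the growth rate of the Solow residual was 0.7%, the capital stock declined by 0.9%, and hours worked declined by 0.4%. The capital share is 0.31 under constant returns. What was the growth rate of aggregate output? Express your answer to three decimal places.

Labor's share = 1 − 0.31 = 0.69.
The capital stock: 0.31 × (-0.9) = -0.279 pp.
Hours worked: 0.69 × (-0.4) = -0.276 pp.
Output growth = 0.7 + (-0.555) = 0.145%.

0.145%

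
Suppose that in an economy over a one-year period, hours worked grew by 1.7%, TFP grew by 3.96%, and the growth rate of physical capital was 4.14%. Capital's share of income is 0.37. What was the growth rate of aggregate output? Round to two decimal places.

Aggregate output grew 6.56%.

Labor's share = 1 − 0.37 = 0.63.
Physical capital: 0.37 × 4.14 = 1.5318 pp.
Hours worked: 0.63 × 1.7 = 1.071 pp.
Output growth = 3.96 + 2.6028 = 6.5628%.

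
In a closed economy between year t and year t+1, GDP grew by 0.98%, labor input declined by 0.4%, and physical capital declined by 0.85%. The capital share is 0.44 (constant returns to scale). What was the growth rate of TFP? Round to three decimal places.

Labor's share = 1 − 0.44 = 0.56.
Physical capital: 0.44 × (-0.85) = -0.374 pp.
Labor input: 0.56 × (-0.4) = -0.224 pp.
TFP growth = 0.98 + 0.598 = 1.578%.

1.578%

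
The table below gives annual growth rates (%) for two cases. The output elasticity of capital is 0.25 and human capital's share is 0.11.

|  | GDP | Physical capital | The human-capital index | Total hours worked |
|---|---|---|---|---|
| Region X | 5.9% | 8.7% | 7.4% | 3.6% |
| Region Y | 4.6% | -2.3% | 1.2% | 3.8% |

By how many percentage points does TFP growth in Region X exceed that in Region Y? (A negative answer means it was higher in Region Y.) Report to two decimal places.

-2.00 percentage points

Labor's share = 1 − 0.25 − 0.11 = 0.64.
Region X: TFP = 5.9 − 2.175 − 0.814 − 2.304 = 0.607%.
Region Y: TFP = 4.6 + 0.575 − 0.132 − 2.432 = 2.611%.
Difference = 0.607 − (2.611) = -2.004 pp.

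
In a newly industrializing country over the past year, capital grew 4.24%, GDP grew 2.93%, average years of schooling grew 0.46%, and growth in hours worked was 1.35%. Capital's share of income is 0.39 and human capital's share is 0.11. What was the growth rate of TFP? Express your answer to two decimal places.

0.55%

Labor's share = 1 − 0.39 − 0.11 = 0.5.
Capital: 0.39 × 4.24 = 1.6536 pp.
Average years of schooling: 0.11 × 0.46 = 0.0506 pp.
Hours worked: 0.5 × 1.35 = 0.675 pp.
TFP growth = 2.93 − 2.3792 = 0.5508%.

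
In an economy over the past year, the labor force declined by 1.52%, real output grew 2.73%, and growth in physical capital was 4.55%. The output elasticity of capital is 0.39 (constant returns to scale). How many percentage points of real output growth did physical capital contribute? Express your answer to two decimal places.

1.77 percentage points

Contribution = share × growth = 0.39 × 4.55 = 1.7745 pp.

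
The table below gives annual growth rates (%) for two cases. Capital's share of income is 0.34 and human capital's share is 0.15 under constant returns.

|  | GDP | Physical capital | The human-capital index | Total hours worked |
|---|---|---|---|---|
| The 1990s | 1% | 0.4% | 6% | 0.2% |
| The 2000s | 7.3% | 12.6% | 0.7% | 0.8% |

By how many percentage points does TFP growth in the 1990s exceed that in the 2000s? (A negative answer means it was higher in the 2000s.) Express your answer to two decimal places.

-2.64 percentage points

Labor's share = 1 − 0.34 − 0.15 = 0.51.
The 1990s: TFP = 1 − 0.136 − 0.9 − 0.102 = -0.138%.
The 2000s: TFP = 7.3 − 4.284 − 0.105 − 0.408 = 2.503%.
Difference = -0.138 − (2.503) = -2.641 pp.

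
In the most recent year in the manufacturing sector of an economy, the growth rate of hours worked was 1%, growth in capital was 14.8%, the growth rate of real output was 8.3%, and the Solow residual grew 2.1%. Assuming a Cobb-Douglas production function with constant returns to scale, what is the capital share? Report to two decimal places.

gY = gA + α·gK + (1−α)·gL, so gY − gA − gL = α(gK − gL).
8.3 − 2.1 − 1 = α × (14.8 − 1).
5.2 = 13.8 α, so α = 0.3768.

The capital share is 0.38.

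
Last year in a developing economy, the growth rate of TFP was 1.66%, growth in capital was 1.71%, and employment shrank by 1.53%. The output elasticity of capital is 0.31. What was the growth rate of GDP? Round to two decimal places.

Labor's share = 1 − 0.31 = 0.69.
Capital: 0.31 × 1.71 = 0.5301 pp.
Employment: 0.69 × (-1.53) = -1.0557 pp.
Output growth = 1.66 + (-0.5256) = 1.1344%.

GDP growth was 1.13%.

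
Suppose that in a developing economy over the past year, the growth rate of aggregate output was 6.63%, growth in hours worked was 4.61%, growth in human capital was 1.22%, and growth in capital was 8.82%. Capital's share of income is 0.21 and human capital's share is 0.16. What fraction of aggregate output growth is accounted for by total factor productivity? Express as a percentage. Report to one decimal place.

Labor's share = 1 − 0.21 − 0.16 = 0.63.
Capital: 0.21 × 8.82 = 1.8522 pp.
Human capital: 0.16 × 1.22 = 0.1952 pp.
Hours worked: 0.63 × 4.61 = 2.9043 pp.
TFP growth = 6.63 − 4.9517 = 1.6783%.
TFP share of growth = 1.6783 / 6.63 × 100 = 25.314%.

Total factor productivity accounted for 25.3% of growth.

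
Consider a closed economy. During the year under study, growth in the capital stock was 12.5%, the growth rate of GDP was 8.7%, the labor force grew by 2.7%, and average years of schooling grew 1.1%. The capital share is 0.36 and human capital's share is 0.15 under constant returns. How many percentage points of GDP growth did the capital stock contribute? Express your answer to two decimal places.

4.50 percentage points

Contribution = share × growth = 0.36 × 12.5 = 4.5 pp.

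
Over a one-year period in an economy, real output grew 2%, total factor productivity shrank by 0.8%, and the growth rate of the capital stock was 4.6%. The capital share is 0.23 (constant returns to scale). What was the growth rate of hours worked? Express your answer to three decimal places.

Hours worked growth was 2.262%.

Labor's share = 1 − 0.23 = 0.77.
gY = gA + 0.23×4.6 + 0.77×g.
0.77×g = 2 + 0.8 − 1.058 = 1.742.
g = 1.742 / 0.77 = 2.26234%.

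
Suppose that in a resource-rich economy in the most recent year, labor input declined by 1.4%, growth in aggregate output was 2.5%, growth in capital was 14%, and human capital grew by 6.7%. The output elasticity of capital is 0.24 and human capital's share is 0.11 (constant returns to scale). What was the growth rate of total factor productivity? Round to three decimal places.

Labor's share = 1 − 0.24 − 0.11 = 0.65.
Capital: 0.24 × 14 = 3.36 pp.
Human capital: 0.11 × 6.7 = 0.737 pp.
Labor input: 0.65 × (-1.4) = -0.91 pp.
TFP growth = 2.5 − 3.187 = -0.687%.

-0.687%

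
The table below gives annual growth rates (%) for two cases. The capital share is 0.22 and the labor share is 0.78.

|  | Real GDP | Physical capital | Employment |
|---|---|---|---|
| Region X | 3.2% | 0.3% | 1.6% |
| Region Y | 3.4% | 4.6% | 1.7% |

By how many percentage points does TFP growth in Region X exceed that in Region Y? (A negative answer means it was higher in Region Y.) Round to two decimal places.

0.82 percentage points

Labor's share = 1 − 0.22 = 0.78.
Region X: TFP = 3.2 − 0.066 − 1.248 = 1.886%.
Region Y: TFP = 3.4 − 1.012 − 1.326 = 1.062%.
Difference = 1.886 − (1.062) = 0.824 pp.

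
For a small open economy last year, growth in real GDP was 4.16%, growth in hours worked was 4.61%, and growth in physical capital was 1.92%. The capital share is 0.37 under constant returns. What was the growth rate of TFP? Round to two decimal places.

TFP growth was 0.55%.

Labor's share = 1 − 0.37 = 0.63.
Physical capital: 0.37 × 1.92 = 0.7104 pp.
Hours worked: 0.63 × 4.61 = 2.9043 pp.
TFP growth = 4.16 − 3.6147 = 0.5453%.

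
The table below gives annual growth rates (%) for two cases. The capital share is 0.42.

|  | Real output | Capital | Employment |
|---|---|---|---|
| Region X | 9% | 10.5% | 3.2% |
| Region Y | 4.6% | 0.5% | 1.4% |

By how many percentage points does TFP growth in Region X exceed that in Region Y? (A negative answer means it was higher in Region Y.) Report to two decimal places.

Labor's share = 1 − 0.42 = 0.58.
Region X: TFP = 9 − 4.41 − 1.856 = 2.734%.
Region Y: TFP = 4.6 − 0.21 − 0.812 = 3.578%.
Difference = 2.734 − (3.578) = -0.844 pp.

-0.84 percentage points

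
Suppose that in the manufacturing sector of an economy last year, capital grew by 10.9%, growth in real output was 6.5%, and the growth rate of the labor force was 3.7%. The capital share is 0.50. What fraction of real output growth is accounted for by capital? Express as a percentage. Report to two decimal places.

Capital contributed 0.5 × 10.9 = 5.45 pp.
Share of growth = 5.45 / 6.5 × 100 = 83.8462%.

Capital accounted for 83.85% of growth.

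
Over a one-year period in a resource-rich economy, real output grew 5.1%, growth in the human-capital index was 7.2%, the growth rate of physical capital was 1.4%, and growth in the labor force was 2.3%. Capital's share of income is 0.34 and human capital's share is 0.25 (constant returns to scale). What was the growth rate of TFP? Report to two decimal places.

Labor's share = 1 − 0.34 − 0.25 = 0.41.
Physical capital: 0.34 × 1.4 = 0.476 pp.
The human-capital index: 0.25 × 7.2 = 1.8 pp.
The labor force: 0.41 × 2.3 = 0.943 pp.
TFP growth = 5.1 − 3.219 = 1.881%.

1.88%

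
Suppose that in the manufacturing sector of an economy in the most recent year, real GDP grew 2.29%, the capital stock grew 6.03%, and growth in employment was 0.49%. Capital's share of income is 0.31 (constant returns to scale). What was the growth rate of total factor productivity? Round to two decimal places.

Labor's share = 1 − 0.31 = 0.69.
The capital stock: 0.31 × 6.03 = 1.8693 pp.
Employment: 0.69 × 0.49 = 0.3381 pp.
TFP growth = 2.29 − 2.2074 = 0.0826%.

0.08%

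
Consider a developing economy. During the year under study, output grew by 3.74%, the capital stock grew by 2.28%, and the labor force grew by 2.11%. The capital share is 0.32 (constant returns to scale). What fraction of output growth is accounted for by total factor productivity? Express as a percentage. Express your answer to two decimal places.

42.13%

Labor's share = 1 − 0.32 = 0.68.
The capital stock: 0.32 × 2.28 = 0.7296 pp.
The labor force: 0.68 × 2.11 = 1.4348 pp.
TFP growth = 3.74 − 2.1644 = 1.5756%.
TFP share of growth = 1.5756 / 3.74 × 100 = 42.1283%.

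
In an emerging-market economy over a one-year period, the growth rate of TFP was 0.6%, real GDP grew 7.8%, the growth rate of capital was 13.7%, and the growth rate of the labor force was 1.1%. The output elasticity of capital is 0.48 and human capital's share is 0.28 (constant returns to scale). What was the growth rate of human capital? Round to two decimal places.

1.29%

Labor's share = 1 − 0.48 − 0.28 = 0.24.
gY = gA + 0.48×13.7 + 0.24×1.1 + 0.28×g.
0.28×g = 7.8 − 0.6 − 6.84 = 0.36.
g = 0.36 / 0.28 = 1.2857%.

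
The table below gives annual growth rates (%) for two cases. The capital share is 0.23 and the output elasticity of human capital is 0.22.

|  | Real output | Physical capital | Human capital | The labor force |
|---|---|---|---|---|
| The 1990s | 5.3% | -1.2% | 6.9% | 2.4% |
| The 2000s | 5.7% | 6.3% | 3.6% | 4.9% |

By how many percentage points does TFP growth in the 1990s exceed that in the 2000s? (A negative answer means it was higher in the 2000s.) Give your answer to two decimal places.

1.97 percentage points

Labor's share = 1 − 0.23 − 0.22 = 0.55.
The 1990s: TFP = 5.3 + 0.276 − 1.518 − 1.32 = 2.738%.
The 2000s: TFP = 5.7 − 1.449 − 0.792 − 2.695 = 0.764%.
Difference = 2.738 − (0.764) = 1.974 pp.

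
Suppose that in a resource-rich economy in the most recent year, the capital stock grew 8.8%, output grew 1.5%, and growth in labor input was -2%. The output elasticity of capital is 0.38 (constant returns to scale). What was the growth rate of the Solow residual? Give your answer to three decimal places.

-0.604%

Labor's share = 1 − 0.38 = 0.62.
The capital stock: 0.38 × 8.8 = 3.344 pp.
Labor input: 0.62 × (-2) = -1.24 pp.
TFP growth = 1.5 − 2.104 = -0.604%.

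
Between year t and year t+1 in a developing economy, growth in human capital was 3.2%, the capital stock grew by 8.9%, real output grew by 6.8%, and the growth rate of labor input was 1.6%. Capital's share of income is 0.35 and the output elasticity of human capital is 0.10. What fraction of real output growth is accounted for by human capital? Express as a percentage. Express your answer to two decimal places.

Human capital contributed 0.1 × 3.2 = 0.32 pp.
Share of growth = 0.32 / 6.8 × 100 = 4.7059%.

Human capital accounted for 4.71% of growth.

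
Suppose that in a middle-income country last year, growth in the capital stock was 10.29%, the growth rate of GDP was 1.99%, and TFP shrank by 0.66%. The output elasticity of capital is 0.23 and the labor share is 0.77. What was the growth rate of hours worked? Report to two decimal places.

Labor's share = 1 − 0.23 = 0.77.
gY = gA + 0.23×10.29 + 0.77×g.
0.77×g = 1.99 + 0.66 − 2.3667 = 0.2833.
g = 0.2833 / 0.77 = 0.3679%.

0.37%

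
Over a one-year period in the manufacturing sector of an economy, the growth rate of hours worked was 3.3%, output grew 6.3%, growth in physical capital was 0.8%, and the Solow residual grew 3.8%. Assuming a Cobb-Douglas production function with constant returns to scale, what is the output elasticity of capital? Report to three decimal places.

The output elasticity of capital is 0.320.

gY = gA + α·gK + (1−α)·gL, so gY − gA − gL = α(gK − gL).
6.3 − 3.8 − 3.3 = α × (0.8 − 3.3).
-0.8 = -2.5 α, so α = 0.32.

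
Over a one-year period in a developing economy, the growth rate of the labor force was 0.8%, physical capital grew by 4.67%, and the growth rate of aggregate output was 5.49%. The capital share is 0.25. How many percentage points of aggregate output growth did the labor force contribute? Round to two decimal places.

0.60 percentage points

Labor's share = 1 − 0.25 = 0.75.
Contribution = share × growth = 0.75 × 0.8 = 0.6 pp.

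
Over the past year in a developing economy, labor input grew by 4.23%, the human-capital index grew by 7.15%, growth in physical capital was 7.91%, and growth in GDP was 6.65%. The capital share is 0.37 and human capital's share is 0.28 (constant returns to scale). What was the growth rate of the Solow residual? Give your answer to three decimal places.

Labor's share = 1 − 0.37 − 0.28 = 0.35.
Physical capital: 0.37 × 7.91 = 2.9267 pp.
The human-capital index: 0.28 × 7.15 = 2.002 pp.
Labor input: 0.35 × 4.23 = 1.4805 pp.
TFP growth = 6.65 − 6.4092 = 0.2408%.

0.241%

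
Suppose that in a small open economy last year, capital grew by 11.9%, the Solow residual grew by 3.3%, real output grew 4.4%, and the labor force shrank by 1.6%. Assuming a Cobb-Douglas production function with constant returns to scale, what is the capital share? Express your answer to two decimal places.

0.20

gY = gA + α·gK + (1−α)·gL, so gY − gA − gL = α(gK − gL).
4.4 − 3.3 + 1.6 = α × (11.9 − (-1.6)).
2.7 = 13.5 α, so α = 0.2.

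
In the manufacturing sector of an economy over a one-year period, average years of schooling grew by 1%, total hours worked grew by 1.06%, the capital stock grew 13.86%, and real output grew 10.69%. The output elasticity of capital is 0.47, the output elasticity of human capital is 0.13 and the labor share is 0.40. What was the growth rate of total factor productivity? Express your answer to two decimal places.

Labor's share = 1 − 0.47 − 0.13 = 0.4.
The capital stock: 0.47 × 13.86 = 6.5142 pp.
Average years of schooling: 0.13 × 1 = 0.13 pp.
Total hours worked: 0.4 × 1.06 = 0.424 pp.
TFP growth = 10.69 − 7.0682 = 3.6218%.

3.62%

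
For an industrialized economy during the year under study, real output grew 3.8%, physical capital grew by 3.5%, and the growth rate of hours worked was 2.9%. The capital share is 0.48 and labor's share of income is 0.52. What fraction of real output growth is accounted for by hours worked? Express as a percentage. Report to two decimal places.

Labor's share = 1 − 0.48 = 0.52.
Hours worked contributed 0.52 × 2.9 = 1.508 pp.
Share of growth = 1.508 / 3.8 × 100 = 39.6842%.

Hours worked accounted for 39.68% of growth.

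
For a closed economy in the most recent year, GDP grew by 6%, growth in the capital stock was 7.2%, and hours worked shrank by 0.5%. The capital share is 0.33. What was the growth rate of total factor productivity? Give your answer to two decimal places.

Labor's share = 1 − 0.33 = 0.67.
The capital stock: 0.33 × 7.2 = 2.376 pp.
Hours worked: 0.67 × (-0.5) = -0.335 pp.
TFP growth = 6 − 2.041 = 3.959%.

3.96%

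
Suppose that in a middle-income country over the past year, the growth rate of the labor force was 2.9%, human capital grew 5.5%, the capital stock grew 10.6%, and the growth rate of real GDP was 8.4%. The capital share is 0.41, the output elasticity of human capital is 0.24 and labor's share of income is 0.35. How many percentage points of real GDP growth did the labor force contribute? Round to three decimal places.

1.015

Labor's share = 1 − 0.41 − 0.24 = 0.35.
Contribution = share × growth = 0.35 × 2.9 = 1.015 pp.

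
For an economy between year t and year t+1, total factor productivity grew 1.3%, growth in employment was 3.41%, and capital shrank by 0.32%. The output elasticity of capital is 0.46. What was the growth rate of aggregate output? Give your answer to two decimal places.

Labor's share = 1 − 0.46 = 0.54.
Capital: 0.46 × (-0.32) = -0.1472 pp.
Employment: 0.54 × 3.41 = 1.8414 pp.
Output growth = 1.3 + 1.6942 = 2.9942%.

Aggregate output grew 2.99%.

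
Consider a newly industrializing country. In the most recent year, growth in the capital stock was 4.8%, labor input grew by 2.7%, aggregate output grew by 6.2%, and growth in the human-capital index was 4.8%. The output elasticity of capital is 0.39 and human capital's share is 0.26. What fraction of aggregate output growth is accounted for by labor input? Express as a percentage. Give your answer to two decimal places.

Labor's share = 1 − 0.39 − 0.26 = 0.35.
Labor input contributed 0.35 × 2.7 = 0.945 pp.
Share of growth = 0.945 / 6.2 × 100 = 15.2419%.

Labor input accounted for 15.24% of growth.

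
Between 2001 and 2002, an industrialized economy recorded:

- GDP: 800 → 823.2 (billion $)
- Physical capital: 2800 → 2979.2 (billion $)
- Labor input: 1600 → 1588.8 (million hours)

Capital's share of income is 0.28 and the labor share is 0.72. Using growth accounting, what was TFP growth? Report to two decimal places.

1.61%

GDP growth = (823.2 − 800) / 800 = 2.9%.
Physical capital growth = (2979.2 − 2800) / 2800 = 6.4%.
Labor input growth = (1588.8 − 1600) / 1600 = -0.7%.
Labor's share = 1 − 0.28 = 0.72.
Physical capital: 0.28 × 6.4 = 1.792 pp.
Labor input: 0.72 × (-0.7) = -0.504 pp.
TFP growth = 2.9 − 1.288 = 1.612%.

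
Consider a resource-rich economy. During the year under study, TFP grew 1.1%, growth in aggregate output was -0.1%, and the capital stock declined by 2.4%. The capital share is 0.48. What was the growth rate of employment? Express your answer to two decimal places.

-0.09%

Labor's share = 1 − 0.48 = 0.52.
gY = gA + 0.48×(-2.4) + 0.52×g.
0.52×g = -0.1 − 1.1 + 1.152 = -0.048.
g = -0.048 / 0.52 = -0.0923%.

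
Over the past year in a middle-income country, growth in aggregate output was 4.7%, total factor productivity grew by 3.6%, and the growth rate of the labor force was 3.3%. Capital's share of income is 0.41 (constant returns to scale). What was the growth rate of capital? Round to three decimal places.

-2.066%

Labor's share = 1 − 0.41 = 0.59.
gY = gA + 0.59×3.3 + 0.41×g.
0.41×g = 4.7 − 3.6 − 1.947 = -0.847.
g = -0.847 / 0.41 = -2.06585%.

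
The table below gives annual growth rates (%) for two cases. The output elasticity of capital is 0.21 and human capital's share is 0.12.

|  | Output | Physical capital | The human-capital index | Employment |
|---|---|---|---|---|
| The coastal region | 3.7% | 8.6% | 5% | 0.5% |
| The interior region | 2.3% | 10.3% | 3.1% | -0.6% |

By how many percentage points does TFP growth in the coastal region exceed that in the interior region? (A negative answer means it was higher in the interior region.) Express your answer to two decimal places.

Labor's share = 1 − 0.21 − 0.12 = 0.67.
The coastal region: TFP = 3.7 − 1.806 − 0.6 − 0.335 = 0.959%.
The interior region: TFP = 2.3 − 2.163 − 0.372 + 0.402 = 0.167%.
Difference = 0.959 − (0.167) = 0.792 pp.

0.79 percentage points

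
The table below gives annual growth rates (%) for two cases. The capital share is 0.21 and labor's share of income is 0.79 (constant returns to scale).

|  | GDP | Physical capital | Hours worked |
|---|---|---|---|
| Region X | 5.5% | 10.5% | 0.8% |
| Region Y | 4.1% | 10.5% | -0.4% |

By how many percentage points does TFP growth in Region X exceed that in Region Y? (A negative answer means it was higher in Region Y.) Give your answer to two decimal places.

Labor's share = 1 − 0.21 = 0.79.
Region X: TFP = 5.5 − 2.205 − 0.632 = 2.663%.
Region Y: TFP = 4.1 − 2.205 + 0.316 = 2.211%.
Difference = 2.663 − (2.211) = 0.452 pp.

0.45 percentage points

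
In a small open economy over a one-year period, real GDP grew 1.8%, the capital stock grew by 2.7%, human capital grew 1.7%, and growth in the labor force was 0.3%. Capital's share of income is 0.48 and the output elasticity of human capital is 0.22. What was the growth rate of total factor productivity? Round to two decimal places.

Labor's share = 1 − 0.48 − 0.22 = 0.3.
The capital stock: 0.48 × 2.7 = 1.296 pp.
Human capital: 0.22 × 1.7 = 0.374 pp.
The labor force: 0.3 × 0.3 = 0.09 pp.
TFP growth = 1.8 − 1.76 = 0.04%.

Total factor productivity grew 0.04%.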